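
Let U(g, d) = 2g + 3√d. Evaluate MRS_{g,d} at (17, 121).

MU_g = 2, MU_d = 3/(2√d).
MRS = 2 ÷ (3/(2√d)).
At (17, 121): MRS = 44/3.
The indifference curve has slope −44/3 at this bundle.

MRS = 44/3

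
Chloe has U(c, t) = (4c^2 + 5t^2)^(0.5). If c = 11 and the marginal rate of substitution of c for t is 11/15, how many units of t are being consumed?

For CES with ρ = 2, MRS = (4/5)·(t/c)^(-1).
Setting (4/5)·(t/11)^(-1) = 11/15 gives (t/11)^(-1) = 11/12, so t/11 = 12/11 and t = 12.

t = 12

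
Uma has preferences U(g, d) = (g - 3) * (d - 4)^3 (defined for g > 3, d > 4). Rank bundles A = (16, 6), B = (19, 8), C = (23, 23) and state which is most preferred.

Evaluate utility at each bundle:
U(A) = 104.
U(B) = 1024.
U(C) = 137180.
Highest utility is C, so C ≻ B ≻ A.

Bundle C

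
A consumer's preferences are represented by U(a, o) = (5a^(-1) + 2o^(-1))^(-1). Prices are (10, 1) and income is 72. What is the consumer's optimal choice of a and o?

a* = 6, o* = 12

For CES with ρ = -1, MRS = (5/2)·(o/a)^2.
Tangency: set MRS = p_a/p_o = 10/1 = 10.
So (o/a)^2 = 4; taking the square root, o/a = 2, i.e. o = 2·a.
Substitute into the budget 10·a + 1·o = 72: 12·a = 72, so a* = 6 and o* = 2·6 = 12.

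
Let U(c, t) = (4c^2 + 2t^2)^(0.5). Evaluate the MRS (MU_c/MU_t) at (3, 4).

MRS = 1.5

For CES with ρ = 2, MRS = (4/2)·(t/c)^(-1).
At (3, 4): MRS = 1.5.
The indifference curve has slope −1.5 at this bundle.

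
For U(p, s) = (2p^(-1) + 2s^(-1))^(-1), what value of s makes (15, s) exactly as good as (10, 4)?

s = 60/17

U depends on (p, s) only through S = 2p^(-1) + 2s^(-1), so equal utility means equal S. At (10, 4): S = 0.7.
With p = 15: 2·15^(-1) = 2/15, so 2s^(-1) = 0.7 − 2/15 = 17/30, i.e. s^(-1) = 17/60.
Hence s = 1/(17/60) = 60/17.
Check: U(15, 60/17) = 1.4286.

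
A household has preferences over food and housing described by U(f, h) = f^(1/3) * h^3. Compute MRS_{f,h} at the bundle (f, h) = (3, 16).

MRS = 16/27

MU_f = 1/3·f^(-2/3)·h^3 and MU_h = 3·f^(1/3)·h^2.
MRS = MU_f/MU_h = (1/9)·h/f.
At (3, 16): MRS = 16/27.
That is, one extra unit of f is worth 16/27 units of h at the margin.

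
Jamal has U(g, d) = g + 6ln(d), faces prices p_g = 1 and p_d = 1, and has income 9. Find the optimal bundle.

MU_g = 1, MU_d = 6/d.
MRS = 1 ÷ (6/d).
Tangency: set MRS = p_g/p_d = 1/1 = 1.
MRS depends only on d: (1/6)·d = 1 ⇒ d* = 1/(1/6) = 6.
From the budget, 1·g = 9 − 1·6 = 3, so g* = 3.

g* = 3, d* = 6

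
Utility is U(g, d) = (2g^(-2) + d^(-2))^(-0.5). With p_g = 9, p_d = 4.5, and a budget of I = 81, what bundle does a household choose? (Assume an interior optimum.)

For CES with ρ = -2, MRS = (2/1)·(d/g)^3.
Tangency: set MRS = p_g/p_d = 9/4.5 = 2.
So (d/g)^3 = 1; taking the cube root, d/g = 1, i.e. d = g.
Substitute into the budget 9·g + 4.5·d = 81: 13.5·g = 81, so g* = 6 and d* = 6.

g* = 6, d* = 6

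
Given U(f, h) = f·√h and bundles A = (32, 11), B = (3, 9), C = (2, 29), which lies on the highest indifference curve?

Bundle A

Evaluate utility at each bundle:
U(A) = 106.132.
U(B) = 9.000.
U(C) = 10.770.
Highest utility is A, so A ≻ C ≻ B.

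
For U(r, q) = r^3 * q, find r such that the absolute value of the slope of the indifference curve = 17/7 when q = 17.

MU_r = 3·r^2·q and MU_q = r^3.
MRS = MU_r/MU_q = (3/1)·q/r.
Substitute q = 17: MRS = 51/r. Setting 51/r = 17/7 gives r = 51/(17/7) = 21.

r = 21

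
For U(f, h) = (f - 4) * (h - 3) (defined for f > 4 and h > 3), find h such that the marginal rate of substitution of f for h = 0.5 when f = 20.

h = 11

MU_f = (h−3), MU_h = (f−4).
MRS = (h−3)/(f−4).
Substitute f = 20: MRS = (h − 3)/16. Setting this equal to 0.5 gives h − 3 = 0.5·16 = 8, so h = 11.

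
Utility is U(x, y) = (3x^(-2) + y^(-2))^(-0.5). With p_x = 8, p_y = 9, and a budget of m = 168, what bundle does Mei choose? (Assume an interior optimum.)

For CES with ρ = -2, MRS = (3/1)·(y/x)^3.
Tangency: set MRS = p_x/p_y = 8/9.
So (y/x)^3 = 8/27; taking the cube root, y/x = 2/3, i.e. y = (2/3)·x.
Substitute into the budget 8·x + 9·y = 168: 14·x = 168, so x* = 12 and y* = (2/3)·12 = 8.

x* = 12, y* = 8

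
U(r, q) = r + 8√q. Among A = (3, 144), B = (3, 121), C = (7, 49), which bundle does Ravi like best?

Evaluate utility at each bundle:
U(A) = 99.000.
U(B) = 91.000.
U(C) = 63.000.
Highest utility is A, so A ≻ B ≻ C.

Bundle A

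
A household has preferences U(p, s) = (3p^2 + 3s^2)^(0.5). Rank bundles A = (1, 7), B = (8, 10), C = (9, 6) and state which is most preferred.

Evaluate utility at each bundle:
U(A) = 12.247.
U(B) = 22.181.
U(C) = 18.735.
Highest utility is B, so B ≻ C ≻ A.

Bundle B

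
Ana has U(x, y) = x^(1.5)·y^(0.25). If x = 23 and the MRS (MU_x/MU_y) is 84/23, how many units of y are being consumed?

y = 14

MU_x = 1.5·√x·y^(0.25) and MU_y = 0.25·x^(1.5)·y^(-0.75).
MRS = MU_x/MU_y = (6)·y/x.
Substitute x = 23: MRS = y/(23/6). Setting y/(23/6) = 84/23 gives y = (84/23)·(23/6) = 14.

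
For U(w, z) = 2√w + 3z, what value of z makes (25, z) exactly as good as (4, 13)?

z = 11

U(4, 13) = 43.
Set U(25, z) = 43 and solve.
With w = 25: √25 = 5, so 3z = 43 − 2·5 = 33 and z = 11.
Check: U(25, 11) = 43.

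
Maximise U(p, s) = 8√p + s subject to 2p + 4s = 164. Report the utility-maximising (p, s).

p* = 64, s* = 9

MU_p = 8/(2√p), MU_s = 1.
MRS = 8/(2√p) ÷ 1.
Tangency: set MRS = p_p/p_s = 2/4 = 0.5.
MRS depends only on p: 4/√p = 0.5 ⇒ √p = 4/0.5 = 8 ⇒ p* = 64.
From the budget, 4·s = 164 − 2·64 = 36, so s* = 9.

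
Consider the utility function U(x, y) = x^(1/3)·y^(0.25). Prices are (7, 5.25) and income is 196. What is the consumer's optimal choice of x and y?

x* = 16, y* = 16

MU_x = 1/3·x^(-2/3)·y^(0.25) and MU_y = 0.25·x^(1/3)·y^(-0.75).
MRS = MU_x/MU_y = (4/3)·y/x.
Tangency: set MRS = p_x/p_y = 7/5.25 = 4/3.
So (4/3)·y/x = 4/3, i.e. y = x.
Substitute into the budget 7·x + 5.25·y = 196: 12.25·x = 196, so x* = 16.
Then y* = 16.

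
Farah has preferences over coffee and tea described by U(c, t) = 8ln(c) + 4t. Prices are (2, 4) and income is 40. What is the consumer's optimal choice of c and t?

MU_c = 8/c, MU_t = 4.
MRS = 8/c ÷ 4.
Tangency: set MRS = p_c/p_t = 2/4 = 0.5.
MRS depends only on c: 2/c = 0.5 ⇒ c* = 2/0.5 = 4.
From the budget, 4·t = 40 − 2·4 = 32, so t* = 8.

c* = 4, t* = 8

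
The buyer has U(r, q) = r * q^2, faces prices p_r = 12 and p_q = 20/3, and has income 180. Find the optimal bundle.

MU_r = q^2 and MU_q = 2·r·q.
MRS = MU_r/MU_q = (1/2)·q/r.
Tangency: set MRS = p_r/p_q = 12/(20/3) = 1.8.
So (1/2)·q/r = 1.8, i.e. q = 3.6·r.
Substitute into the budget 12·r + (20/3)·q = 180: 36·r = 180, so r* = 5.
Then q* = 3.6·5 = 18.

r* = 5, q* = 18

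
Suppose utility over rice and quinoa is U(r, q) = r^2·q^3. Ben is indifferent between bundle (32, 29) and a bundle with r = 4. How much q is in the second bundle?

q = 116

U(32, 29) = 24974336.
Set U(4, q) = 24974336 and solve.
With r = 4: 4^2 = 16, so q^3 = 24974336/16 = 1560896; taking the cube root, q = 116.
Check: U(4, 116) = 24974336.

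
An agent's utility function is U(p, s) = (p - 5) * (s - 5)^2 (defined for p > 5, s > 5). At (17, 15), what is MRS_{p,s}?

MRS = 5/12

MU_p = (s−5)^2, MU_s = 2·(p−5)·(s−5).
MRS = (1/2)·(s−5)/(p−5).
At (17, 15): MRS = 5/12.
So at (17, 15) the consumer would give up 5/12 units of s for one more unit of p.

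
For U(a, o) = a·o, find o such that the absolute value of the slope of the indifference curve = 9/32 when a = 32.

MU_a = o and MU_o = a.
MRS = MU_a/MU_o = o/a.
Substitute a = 32: MRS = o/32. Setting o/32 = 9/32 gives o = (9/32)·32 = 9.

o = 9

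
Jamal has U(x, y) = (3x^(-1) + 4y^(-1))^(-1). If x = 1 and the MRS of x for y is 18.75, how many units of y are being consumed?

y = 5

For CES with ρ = -1, MRS = (3/4)·(y/x)^2.
Setting (3/4)·(y/1)^2 = 18.75 gives (y/1)^2 = 25, so y/1 = 5 and y = 5.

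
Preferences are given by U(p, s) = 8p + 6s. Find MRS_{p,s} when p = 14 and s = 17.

MU_p = 8, MU_s = 6, so MRS = 8/6 = 4/3 at every bundle.
At (14, 17): MRS = 4/3.
The indifference curve has slope −4/3 at this bundle.

MRS = 4/3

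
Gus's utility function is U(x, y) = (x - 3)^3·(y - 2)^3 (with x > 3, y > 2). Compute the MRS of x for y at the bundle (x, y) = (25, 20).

MU_x = 3·(x−3)^2·(y−2)^3, MU_y = 3·(x−3)^3·(y−2)^2.
MRS = (y−2)/(x−3).
At (25, 20): MRS = 9/11.
That is, one extra unit of x is worth 9/11 units of y at the margin.

MRS = 9/11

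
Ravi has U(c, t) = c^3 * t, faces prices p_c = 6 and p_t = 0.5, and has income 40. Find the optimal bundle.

MU_c = 3·c^2·t and MU_t = c^3.
MRS = MU_c/MU_t = (3/1)·t/c.
Tangency: set MRS = p_c/p_t = 6/0.5 = 12.
So (3/1)·t/c = 12, i.e. t = 4·c.
Substitute into the budget 6·c + 0.5·t = 40: 8·c = 40, so c* = 5.
Then t* = 4·5 = 20.

c* = 5, t* = 20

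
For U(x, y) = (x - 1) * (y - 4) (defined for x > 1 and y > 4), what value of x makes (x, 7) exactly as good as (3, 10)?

x = 5

U(3, 10) = 12.
Set U(x, 7) = 12 and solve.
With y = 7: (7 − 4) = 3, so (x − 1) = 12/3 = 4.
So x = 1 + 4 = 5.
Check: U(5, 7) = 12.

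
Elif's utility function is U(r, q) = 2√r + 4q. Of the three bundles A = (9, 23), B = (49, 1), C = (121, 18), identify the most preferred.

Evaluate utility at each bundle:
U(A) = 98.000.
U(B) = 18.000.
U(C) = 94.000.
Highest utility is A, so A ≻ C ≻ B.

Bundle A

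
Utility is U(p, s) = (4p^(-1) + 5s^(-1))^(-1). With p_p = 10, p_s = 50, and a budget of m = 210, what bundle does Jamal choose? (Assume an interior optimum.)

For CES with ρ = -1, MRS = (4/5)·(s/p)^2.
Tangency: set MRS = p_p/p_s = 10/50 = 0.2.
So (s/p)^2 = 0.25; taking the square root, s/p = 0.5, i.e. s = 0.5·p.
Substitute into the budget 10·p + 50·s = 210: 35·p = 210, so p* = 6 and s* = 0.5·6 = 3.

p* = 6, s* = 3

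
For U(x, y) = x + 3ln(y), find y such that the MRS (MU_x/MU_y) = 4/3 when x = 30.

y = 4

MU_x = 1, MU_y = 3/y.
MRS = 1 ÷ (3/y).
MRS depends only on y: (1/3)·y = 4/3 ⇒ y = (4/3)/(1/3) = 4.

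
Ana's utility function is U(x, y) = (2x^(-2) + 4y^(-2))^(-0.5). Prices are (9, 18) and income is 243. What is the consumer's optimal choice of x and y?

x* = 9, y* = 9

For CES with ρ = -2, MRS = (2/4)·(y/x)^3.
Tangency: set MRS = p_x/p_y = 9/18 = 0.5.
So (y/x)^3 = 1; taking the cube root, y/x = 1, i.e. y = x.
Substitute into the budget 9·x + 18·y = 243: 27·x = 243, so x* = 9 and y* = 9.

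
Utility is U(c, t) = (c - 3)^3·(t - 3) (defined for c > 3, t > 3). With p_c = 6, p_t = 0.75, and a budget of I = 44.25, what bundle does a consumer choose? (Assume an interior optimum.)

MU_c = 3·(c−3)^2·(t−3), MU_t = (c−3)^3.
MRS = (3/1)·(t−3)/(c−3).
Tangency: set MRS = p_c/p_t = 6/0.75 = 8.
So (3/1)·(t − 3)/(c − 3) = 8, i.e. (t − 3) = (8/3)·(c − 3).
Rewrite the budget in excess-of-subsistence terms: 6·(c − 3) + 0.75·(t − 3) = 44.25 − 6·3 − 0.75·3 = 24.
Substituting, 8·(c − 3) = 24, so c − 3 = 3 and c* = 6.
Then t − 3 = (8/3)·3 = 8, so t* = 11.

c* = 6, t* = 11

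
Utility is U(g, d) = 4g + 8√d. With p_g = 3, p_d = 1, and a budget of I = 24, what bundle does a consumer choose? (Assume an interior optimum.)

MU_g = 4, MU_d = 8/(2√d).
MRS = 4 ÷ (8/(2√d)).
Tangency: set MRS = p_g/p_d = 3/1 = 3.
MRS depends only on d: √d = 3 ⇒ √d = 3 ⇒ d* = 9.
From the budget, 3·g = 24 − 1·9 = 15, so g* = 5.

g* = 5, d* = 9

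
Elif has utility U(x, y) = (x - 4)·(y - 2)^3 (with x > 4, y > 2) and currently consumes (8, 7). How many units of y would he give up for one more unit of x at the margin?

MRS = 5/12

MU_x = (y−2)^3, MU_y = 3·(x−4)·(y−2)^2.
MRS = (1/3)·(y−2)/(x−4).
At (8, 7): MRS = 5/12.
So at (8, 7) the consumer would give up 5/12 units of y for one more unit of x.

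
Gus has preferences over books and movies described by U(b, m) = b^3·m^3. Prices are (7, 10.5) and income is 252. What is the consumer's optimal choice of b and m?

b* = 18, m* = 12

MU_b = 3·b^2·m^3 and MU_m = 3·b^3·m^2.
MRS = MU_b/MU_m = m/b.
Tangency: set MRS = p_b/p_m = 7/10.5 = 2/3.
So m/b = 2/3, i.e. m = (2/3)·b.
Substitute into the budget 7·b + 10.5·m = 252: 14·b = 252, so b* = 18.
Then m* = (2/3)·18 = 12.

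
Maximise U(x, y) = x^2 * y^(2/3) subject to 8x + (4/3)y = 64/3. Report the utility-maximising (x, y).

x* = 2, y* = 4

MU_x = 2·x·y^(2/3) and MU_y = 2/3·x^2·y^(-1/3).
MRS = MU_x/MU_y = (3)·y/x.
Tangency: set MRS = p_x/p_y = 8/(4/3) = 6.
So (3)·y/x = 6, i.e. y = 2·x.
Substitute into the budget 8·x + (4/3)·y = 64/3: (32/3)·x = 64/3, so x* = 2.
Then y* = 2·2 = 4.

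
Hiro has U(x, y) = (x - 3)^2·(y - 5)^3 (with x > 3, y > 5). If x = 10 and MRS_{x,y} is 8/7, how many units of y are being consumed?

MU_x = 2·(x−3)·(y−5)^3, MU_y = 3·(x−3)^2·(y−5)^2.
MRS = (2/3)·(y−5)/(x−3).
Substitute x = 10: MRS = (y − 5)/10.5. Setting this equal to 8/7 gives y − 5 = (8/7)·10.5 = 12, so y = 17.

y = 17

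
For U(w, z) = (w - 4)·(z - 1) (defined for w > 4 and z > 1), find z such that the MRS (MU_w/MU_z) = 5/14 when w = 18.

MU_w = (z−1), MU_z = (w−4).
MRS = (z−1)/(w−4).
Substitute w = 18: MRS = (z − 1)/14. Setting this equal to 5/14 gives z − 1 = (5/14)·14 = 5, so z = 6.

z = 6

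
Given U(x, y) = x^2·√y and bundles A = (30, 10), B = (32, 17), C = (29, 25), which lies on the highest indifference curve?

Bundle B

Evaluate utility at each bundle:
U(A) = 2846.050.
U(B) = 4222.060.
U(C) = 4205.000.
Highest utility is B, so B ≻ C ≻ A.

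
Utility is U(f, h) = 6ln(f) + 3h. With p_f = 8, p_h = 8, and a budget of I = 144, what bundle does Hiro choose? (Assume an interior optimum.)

f* = 2, h* = 16

MU_f = 6/f, MU_h = 3.
MRS = 6/f ÷ 3.
Tangency: set MRS = p_f/p_h = 8/8 = 1.
MRS depends only on f: 2/f = 1 ⇒ f* = 2/1 = 2.
From the budget, 8·h = 144 − 8·2 = 128, so h* = 16.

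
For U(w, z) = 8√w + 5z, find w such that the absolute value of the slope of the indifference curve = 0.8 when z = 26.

MU_w = 8/(2√w), MU_z = 5.
MRS = 8/(2√w) ÷ 5.
MRS depends only on w: 0.8/√w = 0.8 ⇒ √w = 0.8/0.8 = 1 ⇒ w = 1.

w = 1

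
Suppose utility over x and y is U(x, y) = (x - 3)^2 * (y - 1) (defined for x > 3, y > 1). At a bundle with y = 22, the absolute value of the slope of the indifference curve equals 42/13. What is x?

x = 16

MU_x = 2·(x−3)·(y−1), MU_y = (x−3)^2.
MRS = (2/1)·(y−1)/(x−3).
Substitute y = 22: MRS = 42/(x − 3). Setting this equal to 42/13 gives x − 3 = 42/(42/13) = 13, so x = 16.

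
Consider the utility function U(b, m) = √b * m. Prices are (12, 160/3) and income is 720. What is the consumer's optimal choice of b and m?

MU_b = 0.5·b^(-0.5)·m and MU_m = √b.
MRS = MU_b/MU_m = (0.5)·m/b.
Tangency: set MRS = p_b/p_m = 12/(160/3) = 9/40.
So (0.5)·m/b = 9/40, i.e. m = 0.45·b.
Substitute into the budget 12·b + (160/3)·m = 720: 36·b = 720, so b* = 20.
Then m* = 0.45·20 = 9.

b* = 20, m* = 9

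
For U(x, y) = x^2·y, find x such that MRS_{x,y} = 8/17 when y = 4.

x = 17

MU_x = 2·x·y and MU_y = x^2.
MRS = MU_x/MU_y = (2/1)·y/x.
Substitute y = 4: MRS = 8/x. Setting 8/x = 8/17 gives x = 8/(8/17) = 17.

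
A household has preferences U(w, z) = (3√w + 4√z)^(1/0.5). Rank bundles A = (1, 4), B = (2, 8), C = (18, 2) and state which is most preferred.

Bundle C

Evaluate utility at each bundle:
U(A) = 121.000.
U(B) = 242.000.
U(C) = 338.000.
Highest utility is C, so C ≻ B ≻ A.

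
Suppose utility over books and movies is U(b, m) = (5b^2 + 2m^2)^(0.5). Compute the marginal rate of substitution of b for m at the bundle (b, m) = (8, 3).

MRS = 20/3

For CES with ρ = 2, MRS = (5/2)·(m/b)^(-1).
At (8, 3): MRS = 20/3.
That is, one extra unit of b is worth 20/3 units of m at the margin.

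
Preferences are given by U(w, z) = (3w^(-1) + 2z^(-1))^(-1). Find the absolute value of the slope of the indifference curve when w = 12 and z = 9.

For CES with ρ = -1, MRS = (3/2)·(z/w)^2.
At (12, 9): MRS = 27/32.
So at (12, 9) the consumer would give up 27/32 units of z for one more unit of w.

MRS = 27/32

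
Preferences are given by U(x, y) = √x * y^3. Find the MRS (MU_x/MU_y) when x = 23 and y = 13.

MU_x = 0.5·x^(-0.5)·y^3 and MU_y = 3·√x·y^2.
MRS = MU_x/MU_y = (1/6)·y/x.
At (23, 13): MRS = 13/138.
The indifference curve has slope −13/138 at this bundle.

MRS = 13/138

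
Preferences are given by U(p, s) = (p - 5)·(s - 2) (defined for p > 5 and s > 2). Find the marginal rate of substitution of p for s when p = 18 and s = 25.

MU_p = (s−2), MU_s = (p−5).
MRS = (s−2)/(p−5).
At (18, 25): MRS = 23/13.
That is, one extra unit of p is worth 23/13 units of s at the margin.

MRS = 23/13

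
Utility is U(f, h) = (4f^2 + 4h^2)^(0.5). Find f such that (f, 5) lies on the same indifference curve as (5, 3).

U depends on (f, h) only through S = 4f^2 + 4h^2, so equal utility means equal S. At (5, 3): S = 136.
With h = 5: 4·5^2 = 100, so 4f^2 = 136 − 100 = 36, i.e. f^2 = 9.
Hence f = √9 = 3.
Check: U(3, 5) = 11.6619.

f = 3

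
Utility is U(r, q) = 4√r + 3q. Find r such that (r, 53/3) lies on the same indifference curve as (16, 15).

U(16, 15) = 61.
Set U(r, 53/3) = 61 and solve.
With q = 53/3: 4√r = 61 − 3·53/3 = 8, so √r = 2 and r = 4.
Check: U(4, 53/3) = 61.

r = 4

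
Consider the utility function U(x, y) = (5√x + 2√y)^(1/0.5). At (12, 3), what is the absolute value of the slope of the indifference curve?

For CES with ρ = 0.5, MRS = (5/2)·√(y/x).
At (12, 3): MRS = 1.25.
That is, one extra unit of x is worth 1.25 units of y at the margin.

MRS = 1.25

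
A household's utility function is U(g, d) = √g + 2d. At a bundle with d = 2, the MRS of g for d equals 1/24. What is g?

MU_g = 1/(2√g), MU_d = 2.
MRS = 1/(2√g) ÷ 2.
MRS depends only on g: 0.25/√g = 1/24 ⇒ √g = 0.25/(1/24) = 6 ⇒ g = 36.

g = 36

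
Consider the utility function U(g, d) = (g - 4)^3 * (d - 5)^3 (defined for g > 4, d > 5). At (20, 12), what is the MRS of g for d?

MRS = 7/16

MU_g = 3·(g−4)^2·(d−5)^3, MU_d = 3·(g−4)^3·(d−5)^2.
MRS = (d−5)/(g−4).
At (20, 12): MRS = 7/16.
So at (20, 12) the consumer would give up 7/16 units of d for one more unit of g.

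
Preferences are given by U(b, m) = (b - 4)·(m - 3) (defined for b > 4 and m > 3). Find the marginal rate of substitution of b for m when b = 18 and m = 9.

MU_b = (m−3), MU_m = (b−4).
MRS = (m−3)/(b−4).
At (18, 9): MRS = 3/7.
So at (18, 9) the consumer would give up 3/7 units of m for one more unit of b.

MRS = 3/7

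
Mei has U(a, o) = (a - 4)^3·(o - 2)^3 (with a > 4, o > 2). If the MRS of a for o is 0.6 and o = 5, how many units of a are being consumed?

a = 9

MU_a = 3·(a−4)^2·(o−2)^3, MU_o = 3·(a−4)^3·(o−2)^2.
MRS = (o−2)/(a−4).
Substitute o = 5: MRS = 3/(a − 4). Setting this equal to 0.6 gives a − 4 = 3/0.6 = 5, so a = 9.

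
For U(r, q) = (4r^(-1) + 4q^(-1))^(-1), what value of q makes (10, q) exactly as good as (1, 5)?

q = 10/11

U depends on (r, q) only through S = 4r^(-1) + 4q^(-1), so equal utility means equal S. At (1, 5): S = 4.8.
With r = 10: 4·10^(-1) = 0.4, so 4q^(-1) = 4.8 − 0.4 = 4.4, i.e. q^(-1) = 1.1.
Hence q = 1/1.1 = 10/11.
Check: U(10, 10/11) = 0.2083.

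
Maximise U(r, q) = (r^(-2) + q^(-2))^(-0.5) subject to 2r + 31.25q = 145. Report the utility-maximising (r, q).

For CES with ρ = -2, MRS = (q/r)^3.
Tangency: set MRS = p_r/p_q = 2/31.25 = 8/125.
So (q/r)^3 = 8/125; taking the cube root, q/r = 0.4, i.e. q = 0.4·r.
Substitute into the budget 2·r + 31.25·q = 145: 14.5·r = 145, so r* = 10 and q* = 0.4·10 = 4.

r* = 10, q* = 4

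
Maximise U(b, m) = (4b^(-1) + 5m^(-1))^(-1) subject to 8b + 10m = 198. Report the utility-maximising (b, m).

For CES with ρ = -1, MRS = (4/5)·(m/b)^2.
Tangency: set MRS = p_b/p_m = 8/10 = 0.8.
So (m/b)^2 = 1; taking the square root, m/b = 1, i.e. m = b.
Substitute into the budget 8·b + 10·m = 198: 18·b = 198, so b* = 11 and m* = 11.

b* = 11, m* = 11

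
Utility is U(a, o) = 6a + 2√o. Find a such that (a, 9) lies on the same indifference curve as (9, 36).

U(9, 36) = 66.
Set U(a, 9) = 66 and solve.
With o = 9: √9 = 3, so 6a = 66 − 2·3 = 60 and a = 10.
Check: U(10, 9) = 66.

a = 10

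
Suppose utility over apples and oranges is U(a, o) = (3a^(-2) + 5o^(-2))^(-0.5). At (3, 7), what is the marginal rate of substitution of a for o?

For CES with ρ = -2, MRS = (3/5)·(o/a)^3.
At (3, 7): MRS = 343/45.
That is, one extra unit of a is worth 343/45 units of o at the margin.

MRS = 343/45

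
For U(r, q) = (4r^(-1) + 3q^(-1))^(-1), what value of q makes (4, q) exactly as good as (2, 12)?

q = 2.4

U depends on (r, q) only through S = 4r^(-1) + 3q^(-1), so equal utility means equal S. At (2, 12): S = 2.25.
With r = 4: 4·4^(-1) = 1, so 3q^(-1) = 2.25 − 1 = 1.25, i.e. q^(-1) = 5/12.
Hence q = 1/(5/12) = 2.4.
Check: U(4, 2.4) = 0.4444.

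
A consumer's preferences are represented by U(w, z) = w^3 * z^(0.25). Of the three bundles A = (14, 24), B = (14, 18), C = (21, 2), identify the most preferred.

Bundle C

Evaluate utility at each bundle:
U(A) = 6073.470.
U(B) = 5652.001.
U(C) = 11013.247.
Highest utility is C, so C ≻ A ≻ B.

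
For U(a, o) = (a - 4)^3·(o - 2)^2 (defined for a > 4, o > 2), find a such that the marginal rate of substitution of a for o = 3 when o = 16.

MU_a = 3·(a−4)^2·(o−2)^2, MU_o = 2·(a−4)^3·(o−2).
MRS = (3/2)·(o−2)/(a−4).
Substitute o = 16: MRS = 21/(a − 4). Setting this equal to 3 gives a − 4 = 21/3 = 7, so a = 11.

a = 11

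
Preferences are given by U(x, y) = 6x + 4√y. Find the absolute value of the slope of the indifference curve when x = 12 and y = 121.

MRS = 33

MU_x = 6, MU_y = 4/(2√y).
MRS = 6 ÷ (4/(2√y)).
At (12, 121): MRS = 33.
The indifference curve has slope −33 at this bundle.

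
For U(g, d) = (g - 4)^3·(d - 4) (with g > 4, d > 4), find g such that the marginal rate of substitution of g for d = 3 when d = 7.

g = 7

MU_g = 3·(g−4)^2·(d−4), MU_d = (g−4)^3.
MRS = (3/1)·(d−4)/(g−4).
Substitute d = 7: MRS = 9/(g − 4). Setting this equal to 3 gives g − 4 = 9/3 = 3, so g = 7.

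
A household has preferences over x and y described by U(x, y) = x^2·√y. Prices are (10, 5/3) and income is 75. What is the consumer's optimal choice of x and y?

MU_x = 2·x·√y and MU_y = 0.5·x^2·y^(-0.5).
MRS = MU_x/MU_y = (4)·y/x.
Tangency: set MRS = p_x/p_y = 10/(5/3) = 6.
So (4)·y/x = 6, i.e. y = 1.5·x.
Substitute into the budget 10·x + (5/3)·y = 75: 12.5·x = 75, so x* = 6.
Then y* = 1.5·6 = 9.

x* = 6, y* = 9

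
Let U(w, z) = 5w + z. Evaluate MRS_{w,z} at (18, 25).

MRS = 5

MU_w = 5, MU_z = 1, so MRS = 5/1 = 5 at every bundle.
At (18, 25): MRS = 5.
That is, one extra unit of w is worth 5 units of z at the margin.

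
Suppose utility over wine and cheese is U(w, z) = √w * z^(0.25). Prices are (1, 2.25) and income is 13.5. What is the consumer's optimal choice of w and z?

MU_w = 0.5·w^(-0.5)·z^(0.25) and MU_z = 0.25·√w·z^(-0.75).
MRS = MU_w/MU_z = (2)·z/w.
Tangency: set MRS = p_w/p_z = 1/2.25 = 4/9.
So (2)·z/w = 4/9, i.e. z = (2/9)·w.
Substitute into the budget 1·w + 2.25·z = 13.5: 1.5·w = 13.5, so w* = 9.
Then z* = (2/9)·9 = 2.

w* = 9, z* = 2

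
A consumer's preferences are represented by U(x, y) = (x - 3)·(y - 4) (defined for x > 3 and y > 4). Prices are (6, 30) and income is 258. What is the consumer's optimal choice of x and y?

x* = 13, y* = 6

MU_x = (y−4), MU_y = (x−3).
MRS = (y−4)/(x−3).
Tangency: set MRS = p_x/p_y = 6/30 = 0.2.
So (y − 4)/(x − 3) = 0.2, i.e. (y − 4) = 0.2·(x − 3).
Rewrite the budget in excess-of-subsistence terms: 6·(x − 3) + 30·(y − 4) = 258 − 6·3 − 30·4 = 120.
Substituting, 12·(x − 3) = 120, so x − 3 = 10 and x* = 13.
Then y − 4 = 0.2·10 = 2, so y* = 6.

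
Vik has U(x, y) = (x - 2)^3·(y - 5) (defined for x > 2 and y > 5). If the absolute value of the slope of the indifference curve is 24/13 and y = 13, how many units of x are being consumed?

MU_x = 3·(x−2)^2·(y−5), MU_y = (x−2)^3.
MRS = (3/1)·(y−5)/(x−2).
Substitute y = 13: MRS = 24/(x − 2). Setting this equal to 24/13 gives x − 2 = 24/(24/13) = 13, so x = 15.

x = 15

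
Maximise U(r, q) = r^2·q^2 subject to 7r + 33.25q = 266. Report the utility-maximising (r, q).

MU_r = 2·r·q^2 and MU_q = 2·r^2·q.
MRS = MU_r/MU_q = q/r.
Tangency: set MRS = p_r/p_q = 7/33.25 = 4/19.
So q/r = 4/19, i.e. q = (4/19)·r.
Substitute into the budget 7·r + 33.25·q = 266: 14·r = 266, so r* = 19.
Then q* = (4/19)·19 = 4.

r* = 19, q* = 4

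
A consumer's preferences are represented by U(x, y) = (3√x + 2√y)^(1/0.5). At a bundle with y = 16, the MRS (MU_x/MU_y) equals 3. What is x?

x = 4

For CES with ρ = 0.5, MRS = (3/2)·√(y/x).
Setting (3/2)·√(16/x) = 3 gives √(16/x) = 2, so 16/x = 4 and x = 4.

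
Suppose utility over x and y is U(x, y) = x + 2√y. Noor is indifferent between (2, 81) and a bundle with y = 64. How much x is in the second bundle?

U(2, 81) = 20.
Set U(x, 64) = 20 and solve.
With y = 64: √64 = 8, so x = 20 − 2·8 = 4.
Check: U(4, 64) = 20.

x = 4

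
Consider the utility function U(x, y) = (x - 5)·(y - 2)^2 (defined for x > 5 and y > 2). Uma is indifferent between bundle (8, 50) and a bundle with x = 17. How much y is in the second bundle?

U(8, 50) = 6912.
Set U(17, y) = 6912 and solve.
With x = 17: (17 − 5) = 12, so (y − 2)^2 = 6912/12 = 576.
Taking the square root (with y > 2): y − 2 = 24, so y = 26.
Check: U(17, 26) = 6912.

y = 26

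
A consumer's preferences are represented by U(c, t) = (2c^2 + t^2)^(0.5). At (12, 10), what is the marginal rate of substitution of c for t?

MRS = 2.4

For CES with ρ = 2, MRS = (2/1)·(t/c)^(-1).
At (12, 10): MRS = 2.4.
That is, one extra unit of c is worth 2.4 units of t at the margin.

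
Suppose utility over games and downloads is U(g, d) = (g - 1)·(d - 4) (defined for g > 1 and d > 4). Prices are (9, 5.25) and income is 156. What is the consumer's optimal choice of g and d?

g* = 8, d* = 16

MU_g = (d−4), MU_d = (g−1).
MRS = (d−4)/(g−1).
Tangency: set MRS = p_g/p_d = 9/5.25 = 12/7.
So (d − 4)/(g − 1) = 12/7, i.e. (d − 4) = (12/7)·(g − 1).
Rewrite the budget in excess-of-subsistence terms: 9·(g − 1) + 5.25·(d − 4) = 156 − 9·1 − 5.25·4 = 126.
Substituting, 18·(g − 1) = 126, so g − 1 = 7 and g* = 8.
Then d − 4 = (12/7)·7 = 12, so d* = 16.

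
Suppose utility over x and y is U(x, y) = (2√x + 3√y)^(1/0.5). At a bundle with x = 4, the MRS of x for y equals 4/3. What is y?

For CES with ρ = 0.5, MRS = (2/3)·√(y/x).
Setting (2/3)·√(y/4) = 4/3 gives √(y/4) = 2, so y/4 = 4 and y = 16.

y = 16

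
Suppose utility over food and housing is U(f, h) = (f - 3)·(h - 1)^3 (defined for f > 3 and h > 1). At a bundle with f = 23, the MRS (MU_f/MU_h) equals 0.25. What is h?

h = 16

MU_f = (h−1)^3, MU_h = 3·(f−3)·(h−1)^2.
MRS = (1/3)·(h−1)/(f−3).
Substitute f = 23: MRS = (h − 1)/60. Setting this equal to 0.25 gives h − 1 = 0.25·60 = 15, so h = 16.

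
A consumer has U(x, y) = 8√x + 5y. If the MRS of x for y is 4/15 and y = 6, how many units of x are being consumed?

x = 9

MU_x = 8/(2√x), MU_y = 5.
MRS = 8/(2√x) ÷ 5.
MRS depends only on x: 0.8/√x = 4/15 ⇒ √x = 0.8/(4/15) = 3 ⇒ x = 9.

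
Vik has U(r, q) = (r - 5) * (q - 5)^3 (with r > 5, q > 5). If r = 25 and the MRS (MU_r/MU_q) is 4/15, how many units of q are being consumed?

MU_r = (q−5)^3, MU_q = 3·(r−5)·(q−5)^2.
MRS = (1/3)·(q−5)/(r−5).
Substitute r = 25: MRS = (q − 5)/60. Setting this equal to 4/15 gives q − 5 = (4/15)·60 = 16, so q = 21.

q = 21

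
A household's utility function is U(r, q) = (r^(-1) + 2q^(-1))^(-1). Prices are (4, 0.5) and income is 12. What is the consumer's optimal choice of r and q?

For CES with ρ = -1, MRS = (1/2)·(q/r)^2.
Tangency: set MRS = p_r/p_q = 4/0.5 = 8.
So (q/r)^2 = 16; taking the square root, q/r = 4, i.e. q = 4·r.
Substitute into the budget 4·r + 0.5·q = 12: 6·r = 12, so r* = 2 and q* = 4·2 = 8.

r* = 2, q* = 8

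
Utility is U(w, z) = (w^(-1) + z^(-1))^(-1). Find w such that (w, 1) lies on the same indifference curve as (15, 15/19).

w = 3

U depends on (w, z) only through S = w^(-1) + z^(-1), so equal utility means equal S. At (15, 15/19): S = 4/3.
With z = 1: 1^(-1) = 1, so w^(-1) = 4/3 − 1 = 1/3.
Hence w = 1/(1/3) = 3.
Check: U(3, 1) = 0.75.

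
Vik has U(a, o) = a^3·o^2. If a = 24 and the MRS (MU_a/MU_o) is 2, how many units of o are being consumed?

MU_a = 3·a^2·o^2 and MU_o = 2·a^3·o.
MRS = MU_a/MU_o = (3/2)·o/a.
Substitute a = 24: MRS = o/16. Setting o/16 = 2 gives o = 2·16 = 32.

o = 32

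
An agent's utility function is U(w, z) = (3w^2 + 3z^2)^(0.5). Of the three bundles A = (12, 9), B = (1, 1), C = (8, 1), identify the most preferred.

Evaluate utility at each bundle:
U(A) = 25.981.
U(B) = 2.449.
U(C) = 13.964.
Highest utility is A, so A ≻ C ≻ B.

Bundle A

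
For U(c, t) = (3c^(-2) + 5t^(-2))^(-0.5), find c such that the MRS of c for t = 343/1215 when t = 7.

c = 9

For CES with ρ = -2, MRS = (3/5)·(t/c)^3.
Setting (3/5)·(7/c)^3 = 343/1215 gives (7/c)^3 = 343/729, so 7/c = 7/9 and c = 9.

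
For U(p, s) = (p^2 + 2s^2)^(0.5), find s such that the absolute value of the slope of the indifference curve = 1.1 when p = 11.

s = 5

For CES with ρ = 2, MRS = (1/2)·(s/p)^(-1).
Setting (1/2)·(s/11)^(-1) = 1.1 gives (s/11)^(-1) = 2.2, so s/11 = 5/11 and s = 5.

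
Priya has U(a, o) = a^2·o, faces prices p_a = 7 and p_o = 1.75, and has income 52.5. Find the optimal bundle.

MU_a = 2·a·o and MU_o = a^2.
MRS = MU_a/MU_o = (2/1)·o/a.
Tangency: set MRS = p_a/p_o = 7/1.75 = 4.
So (2/1)·o/a = 4, i.e. o = 2·a.
Substitute into the budget 7·a + 1.75·o = 52.5: 10.5·a = 52.5, so a* = 5.
Then o* = 2·5 = 10.

a* = 5, o* = 10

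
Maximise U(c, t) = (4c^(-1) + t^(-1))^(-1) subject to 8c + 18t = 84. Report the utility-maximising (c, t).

c* = 6, t* = 2

For CES with ρ = -1, MRS = (4/1)·(t/c)^2.
Tangency: set MRS = p_c/p_t = 8/18 = 4/9.
So (t/c)^2 = 1/9; taking the square root, t/c = 1/3, i.e. t = (1/3)·c.
Substitute into the budget 8·c + 18·t = 84: 14·c = 84, so c* = 6 and t* = (1/3)·6 = 2.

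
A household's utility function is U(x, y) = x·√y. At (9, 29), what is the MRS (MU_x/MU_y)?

MU_x = √y and MU_y = 0.5·x·y^(-0.5).
MRS = MU_x/MU_y = (2)·y/x.
At (9, 29): MRS = 58/9.
That is, one extra unit of x is worth 58/9 units of y at the margin.

MRS = 58/9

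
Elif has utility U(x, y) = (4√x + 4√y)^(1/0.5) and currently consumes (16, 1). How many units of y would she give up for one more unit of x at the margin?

For CES with ρ = 0.5, MRS = √(y/x).
At (16, 1): MRS = 0.25.
The indifference curve has slope −0.25 at this bundle.

MRS = 0.25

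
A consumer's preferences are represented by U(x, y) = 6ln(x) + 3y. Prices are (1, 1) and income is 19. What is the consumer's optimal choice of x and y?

x* = 2, y* = 17

MU_x = 6/x, MU_y = 3.
MRS = 6/x ÷ 3.
Tangency: set MRS = p_x/p_y = 1/1 = 1.
MRS depends only on x: 2/x = 1 ⇒ x* = 2/1 = 2.
From the budget, 1·y = 19 − 1·2 = 17, so y* = 17.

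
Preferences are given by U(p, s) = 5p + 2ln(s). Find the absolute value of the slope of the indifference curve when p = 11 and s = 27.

MU_p = 5, MU_s = 2/s.
MRS = 5 ÷ (2/s).
At (11, 27): MRS = 67.5.
The indifference curve has slope −67.5 at this bundle.

MRS = 67.5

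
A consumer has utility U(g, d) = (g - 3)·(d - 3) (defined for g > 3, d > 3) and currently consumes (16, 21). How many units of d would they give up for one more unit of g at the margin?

MRS = 18/13

MU_g = (d−3), MU_d = (g−3).
MRS = (d−3)/(g−3).
At (16, 21): MRS = 18/13.
So at (16, 21) the consumer would give up 18/13 units of d for one more unit of g.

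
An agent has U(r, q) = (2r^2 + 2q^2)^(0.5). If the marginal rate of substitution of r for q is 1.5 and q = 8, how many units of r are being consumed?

For CES with ρ = 2, MRS = (q/r)^(-1).
Setting (8/r)^(-1) = 1.5 gives 8/r = 2/3 and r = 12.

r = 12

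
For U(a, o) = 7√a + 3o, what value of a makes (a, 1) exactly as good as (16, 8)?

U(16, 8) = 52.
Set U(a, 1) = 52 and solve.
With o = 1: 7√a = 52 − 3·1 = 49, so √a = 7 and a = 49.
Check: U(49, 1) = 52.

a = 49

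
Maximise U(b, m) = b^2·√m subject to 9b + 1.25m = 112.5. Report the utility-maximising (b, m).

MU_b = 2·b·√m and MU_m = 0.5·b^2·m^(-0.5).
MRS = MU_b/MU_m = (4)·m/b.
Tangency: set MRS = p_b/p_m = 9/1.25 = 7.2.
So (4)·m/b = 7.2, i.e. m = 1.8·b.
Substitute into the budget 9·b + 1.25·m = 112.5: 11.25·b = 112.5, so b* = 10.
Then m* = 1.8·10 = 18.

b* = 10, m* = 18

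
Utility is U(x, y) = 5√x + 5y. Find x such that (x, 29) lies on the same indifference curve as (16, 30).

x = 25

U(16, 30) = 170.
Set U(x, 29) = 170 and solve.
With y = 29: 5√x = 170 − 5·29 = 25, so √x = 5 and x = 25.
Check: U(25, 29) = 170.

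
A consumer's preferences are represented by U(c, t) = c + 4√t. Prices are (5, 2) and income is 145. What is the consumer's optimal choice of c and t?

MU_c = 1, MU_t = 4/(2√t).
MRS = 1 ÷ (4/(2√t)).
Tangency: set MRS = p_c/p_t = 5/2 = 2.5.
MRS depends only on t: 0.5·√t = 2.5 ⇒ √t = 2.5/0.5 = 5 ⇒ t* = 25.
From the budget, 5·c = 145 − 2·25 = 95, so c* = 19.

c* = 19, t* = 25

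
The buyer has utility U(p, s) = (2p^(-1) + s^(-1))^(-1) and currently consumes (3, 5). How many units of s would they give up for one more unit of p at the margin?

MRS = 50/9

For CES with ρ = -1, MRS = (2/1)·(s/p)^2.
At (3, 5): MRS = 50/9.
That is, one extra unit of p is worth 50/9 units of s at the margin.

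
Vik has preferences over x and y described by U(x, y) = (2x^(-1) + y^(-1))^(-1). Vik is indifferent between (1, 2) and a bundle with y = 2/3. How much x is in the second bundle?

U depends on (x, y) only through S = 2x^(-1) + y^(-1), so equal utility means equal S. At (1, 2): S = 2.5.
With y = 2/3: (2/3)^(-1) = 1.5, so 2x^(-1) = 2.5 − 1.5 = 1, i.e. x^(-1) = 0.5.
Hence x = 1/0.5 = 2.
Check: U(2, 2/3) = 0.4.

x = 2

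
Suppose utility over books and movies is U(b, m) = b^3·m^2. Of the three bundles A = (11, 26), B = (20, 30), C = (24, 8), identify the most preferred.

Evaluate utility at each bundle:
U(A) = 899756.
U(B) = 7200000.
U(C) = 884736.
Highest utility is B, so B ≻ A ≻ C.

Bundle B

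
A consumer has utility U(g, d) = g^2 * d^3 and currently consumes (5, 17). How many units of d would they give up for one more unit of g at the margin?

MRS = 34/15

MU_g = 2·g·d^3 and MU_d = 3·g^2·d^2.
MRS = MU_g/MU_d = (2/3)·d/g.
At (5, 17): MRS = 34/15.
The indifference curve has slope −34/15 at this bundle.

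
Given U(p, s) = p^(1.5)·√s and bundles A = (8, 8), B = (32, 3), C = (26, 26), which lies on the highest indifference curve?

Bundle C

Evaluate utility at each bundle:
U(A) = 64.000.
U(B) = 313.535.
U(C) = 676.000.
Highest utility is C, so C ≻ B ≻ A.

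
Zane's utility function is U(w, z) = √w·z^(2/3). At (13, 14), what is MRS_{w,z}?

MRS = 21/26

MU_w = 0.5·w^(-0.5)·z^(2/3) and MU_z = 2/3·√w·z^(-1/3).
MRS = MU_w/MU_z = (0.75)·z/w.
At (13, 14): MRS = 21/26.
The indifference curve has slope −21/26 at this bundle.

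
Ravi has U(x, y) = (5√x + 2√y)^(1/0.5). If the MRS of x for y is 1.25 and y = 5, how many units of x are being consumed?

x = 20

For CES with ρ = 0.5, MRS = (5/2)·√(y/x).
Setting (5/2)·√(5/x) = 1.25 gives √(5/x) = 0.5, so 5/x = 0.25 and x = 20.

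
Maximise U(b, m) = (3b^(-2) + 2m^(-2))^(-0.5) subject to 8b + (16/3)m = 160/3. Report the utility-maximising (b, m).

b* = 4, m* = 4

For CES with ρ = -2, MRS = (3/2)·(m/b)^3.
Tangency: set MRS = p_b/p_m = 8/(16/3) = 1.5.
So (m/b)^3 = 1; taking the cube root, m/b = 1, i.e. m = b.
Substitute into the budget 8·b + (16/3)·m = 160/3: (40/3)·b = 160/3, so b* = 4 and m* = 4.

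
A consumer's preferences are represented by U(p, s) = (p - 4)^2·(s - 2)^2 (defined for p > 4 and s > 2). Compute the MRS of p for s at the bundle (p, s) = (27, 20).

MRS = 18/23

MU_p = 2·(p−4)·(s−2)^2, MU_s = 2·(p−4)^2·(s−2).
MRS = (s−2)/(p−4).
At (27, 20): MRS = 18/23.
The indifference curve has slope −18/23 at this bundle.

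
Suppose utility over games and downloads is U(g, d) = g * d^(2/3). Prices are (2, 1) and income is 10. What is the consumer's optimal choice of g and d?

MU_g = d^(2/3) and MU_d = 2/3·g·d^(-1/3).
MRS = MU_g/MU_d = (1.5)·d/g.
Tangency: set MRS = p_g/p_d = 2/1 = 2.
So (1.5)·d/g = 2, i.e. d = (4/3)·g.
Substitute into the budget 2·g + 1·d = 10: (10/3)·g = 10, so g* = 3.
Then d* = (4/3)·3 = 4.

g* = 3, d* = 4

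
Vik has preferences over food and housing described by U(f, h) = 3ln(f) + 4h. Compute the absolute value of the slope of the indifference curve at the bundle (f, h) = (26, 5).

MU_f = 3/f, MU_h = 4.
MRS = 3/f ÷ 4.
At (26, 5): MRS = 3/104.
The indifference curve has slope −3/104 at this bundle.

MRS = 3/104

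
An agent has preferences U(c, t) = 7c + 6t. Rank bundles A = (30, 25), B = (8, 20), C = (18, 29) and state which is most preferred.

Evaluate utility at each bundle:
U(A) = 360.
U(B) = 176.
U(C) = 300.
Highest utility is A, so A ≻ C ≻ B.

Bundle A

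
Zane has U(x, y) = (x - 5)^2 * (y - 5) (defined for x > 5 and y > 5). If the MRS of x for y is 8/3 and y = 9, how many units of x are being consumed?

x = 8

MU_x = 2·(x−5)·(y−5), MU_y = (x−5)^2.
MRS = (2/1)·(y−5)/(x−5).
Substitute y = 9: MRS = 8/(x − 5). Setting this equal to 8/3 gives x − 5 = 8/(8/3) = 3, so x = 8.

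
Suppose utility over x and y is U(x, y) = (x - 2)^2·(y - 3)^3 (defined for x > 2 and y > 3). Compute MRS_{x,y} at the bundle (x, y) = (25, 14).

MRS = 22/69

MU_x = 2·(x−2)·(y−3)^3, MU_y = 3·(x−2)^2·(y−3)^2.
MRS = (2/3)·(y−3)/(x−2).
At (25, 14): MRS = 22/69.
So at (25, 14) the consumer would give up 22/69 units of y for one more unit of x.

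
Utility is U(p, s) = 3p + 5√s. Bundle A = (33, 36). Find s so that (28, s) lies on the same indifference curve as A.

U(33, 36) = 129.
Set U(28, s) = 129 and solve.
With p = 28: 5√s = 129 − 3·28 = 45, so √s = 9 and s = 81.
Check: U(28, 81) = 129.

s = 81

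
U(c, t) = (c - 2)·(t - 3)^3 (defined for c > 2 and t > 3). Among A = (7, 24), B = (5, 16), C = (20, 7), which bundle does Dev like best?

Evaluate utility at each bundle:
U(A) = 46305.
U(B) = 6591.
U(C) = 1152.
Highest utility is A, so A ≻ B ≻ C.

Bundle A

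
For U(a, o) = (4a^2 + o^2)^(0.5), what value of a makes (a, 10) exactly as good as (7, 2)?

U depends on (a, o) only through S = 4a^2 + o^2, so equal utility means equal S. At (7, 2): S = 200.
With o = 10: 10^2 = 100, so 4a^2 = 200 − 100 = 100, i.e. a^2 = 25.
Hence a = √25 = 5.
Check: U(5, 10) = 14.1421.

a = 5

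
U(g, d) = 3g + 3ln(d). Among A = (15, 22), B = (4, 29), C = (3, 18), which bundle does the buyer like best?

Evaluate utility at each bundle:
U(A) = 54.273.
U(B) = 22.102.
U(C) = 17.671.
Highest utility is A, so A ≻ B ≻ C.

Bundle A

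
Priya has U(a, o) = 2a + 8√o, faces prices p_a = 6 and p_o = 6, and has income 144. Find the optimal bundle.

a* = 20, o* = 4

MU_a = 2, MU_o = 8/(2√o).
MRS = 2 ÷ (8/(2√o)).
Tangency: set MRS = p_a/p_o = 6/6 = 1.
MRS depends only on o: 0.5·√o = 1 ⇒ √o = 1/0.5 = 2 ⇒ o* = 4.
From the budget, 6·a = 144 − 6·4 = 120, so a* = 20.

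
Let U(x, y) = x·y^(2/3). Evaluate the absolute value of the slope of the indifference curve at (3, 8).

MRS = 4

MU_x = y^(2/3) and MU_y = 2/3·x·y^(-1/3).
MRS = MU_x/MU_y = (1.5)·y/x.
At (3, 8): MRS = 4.
That is, one extra unit of x is worth 4 units of y at the margin.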